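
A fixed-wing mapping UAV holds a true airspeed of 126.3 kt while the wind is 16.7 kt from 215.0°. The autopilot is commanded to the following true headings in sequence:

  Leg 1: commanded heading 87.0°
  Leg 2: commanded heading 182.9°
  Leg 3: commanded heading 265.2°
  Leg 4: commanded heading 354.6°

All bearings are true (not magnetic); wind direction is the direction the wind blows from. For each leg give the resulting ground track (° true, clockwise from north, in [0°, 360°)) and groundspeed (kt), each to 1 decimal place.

Leg 1: track=81.5°, groundspeed=137.2 kt
Leg 2: track=178.4°, groundspeed=112.5 kt
Leg 3: track=271.5°, groundspeed=116.3 kt
Leg 4: track=359.1°, groundspeed=139.4 kt

Leg 1: heading 87.0°; drift -5.5° → track 81.5°, groundspeed 137.2 kt
Leg 2: heading 182.9°; drift -4.5° → track 178.4°, groundspeed 112.5 kt
Leg 3: heading 265.2°; drift +6.3° → track 271.5°, groundspeed 116.3 kt
Leg 4: heading 354.6°; drift +4.5° → track 359.1°, groundspeed 139.4 kt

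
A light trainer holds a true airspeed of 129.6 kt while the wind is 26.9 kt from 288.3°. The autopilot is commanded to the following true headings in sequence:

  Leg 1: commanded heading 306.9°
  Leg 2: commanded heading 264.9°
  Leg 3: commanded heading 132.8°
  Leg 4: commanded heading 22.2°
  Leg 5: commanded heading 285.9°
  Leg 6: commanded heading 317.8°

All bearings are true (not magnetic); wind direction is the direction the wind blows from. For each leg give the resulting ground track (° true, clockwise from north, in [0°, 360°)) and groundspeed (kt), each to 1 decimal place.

Leg 1: track=311.6°, groundspeed=104.5 kt
Leg 2: track=259.1°, groundspeed=105.5 kt
Leg 3: track=128.7°, groundspeed=154.5 kt
Leg 4: track=33.7°, groundspeed=134.1 kt
Leg 5: track=285.3°, groundspeed=102.7 kt
Leg 6: track=324.9°, groundspeed=107.0 kt

Leg 1: heading 306.9°; drift +4.7° → track 311.6°, groundspeed 104.5 kt
Leg 2: heading 264.9°; drift -5.8° → track 259.1°, groundspeed 105.5 kt
Leg 3: heading 132.8°; drift -4.1° → track 128.7°, groundspeed 154.5 kt
Leg 4: heading 22.2°; drift +11.5° → track 33.7°, groundspeed 134.1 kt
Leg 5: heading 285.9°; drift -0.6° → track 285.3°, groundspeed 102.7 kt
Leg 6: heading 317.8°; drift +7.1° → track 324.9°, groundspeed 107.0 kt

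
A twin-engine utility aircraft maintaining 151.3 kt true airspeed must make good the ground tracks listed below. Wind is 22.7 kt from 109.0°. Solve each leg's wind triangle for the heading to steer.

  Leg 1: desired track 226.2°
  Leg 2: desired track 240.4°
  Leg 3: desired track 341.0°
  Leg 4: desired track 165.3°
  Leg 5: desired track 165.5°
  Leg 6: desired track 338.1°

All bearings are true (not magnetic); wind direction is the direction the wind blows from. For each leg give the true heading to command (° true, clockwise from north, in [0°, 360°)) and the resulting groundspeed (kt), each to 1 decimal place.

Leg 1: heading=218.5°, groundspeed=160.3 kt
Leg 2: heading=233.9°, groundspeed=165.4 kt
Leg 3: heading=347.8°, groundspeed=164.2 kt
Leg 4: heading=158.1°, groundspeed=137.5 kt
Leg 5: heading=158.3°, groundspeed=137.6 kt
Leg 6: heading=344.6°, groundspeed=165.2 kt

Leg 1: desired track 226.2°; wind correction -7.7° → command heading 218.5°, groundspeed 160.3 kt
Leg 2: desired track 240.4°; wind correction -6.5° → command heading 233.9°, groundspeed 165.4 kt
Leg 3: desired track 341.0°; wind correction +6.8° → command heading 347.8°, groundspeed 164.2 kt
Leg 4: desired track 165.3°; wind correction -7.2° → command heading 158.1°, groundspeed 137.5 kt
Leg 5: desired track 165.5°; wind correction -7.2° → command heading 158.3°, groundspeed 137.6 kt
Leg 6: desired track 338.1°; wind correction +6.5° → command heading 344.6°, groundspeed 165.2 kt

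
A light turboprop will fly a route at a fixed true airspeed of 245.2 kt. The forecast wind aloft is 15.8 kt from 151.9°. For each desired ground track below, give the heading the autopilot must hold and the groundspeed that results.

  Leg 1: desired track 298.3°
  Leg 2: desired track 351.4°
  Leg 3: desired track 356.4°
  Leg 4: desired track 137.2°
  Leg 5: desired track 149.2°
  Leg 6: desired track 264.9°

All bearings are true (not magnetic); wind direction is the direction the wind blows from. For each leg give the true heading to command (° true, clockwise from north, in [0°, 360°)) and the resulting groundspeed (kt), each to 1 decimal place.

Leg 1: heading=296.3°, groundspeed=258.2 kt
Leg 2: heading=352.6°, groundspeed=260.0 kt
Leg 3: heading=357.9°, groundspeed=259.5 kt
Leg 4: heading=138.1°, groundspeed=229.9 kt
Leg 5: heading=149.4°, groundspeed=229.4 kt
Leg 6: heading=261.5°, groundspeed=250.9 kt

Leg 1: desired track 298.3°; wind correction -2.0° → command heading 296.3°, groundspeed 258.2 kt
Leg 2: desired track 351.4°; wind correction +1.2° → command heading 352.6°, groundspeed 260.0 kt
Leg 3: desired track 356.4°; wind correction +1.5° → command heading 357.9°, groundspeed 259.5 kt
Leg 4: desired track 137.2°; wind correction +0.9° → command heading 138.1°, groundspeed 229.9 kt
Leg 5: desired track 149.2°; wind correction +0.2° → command heading 149.4°, groundspeed 229.4 kt
Leg 6: desired track 264.9°; wind correction -3.4° → command heading 261.5°, groundspeed 250.9 kt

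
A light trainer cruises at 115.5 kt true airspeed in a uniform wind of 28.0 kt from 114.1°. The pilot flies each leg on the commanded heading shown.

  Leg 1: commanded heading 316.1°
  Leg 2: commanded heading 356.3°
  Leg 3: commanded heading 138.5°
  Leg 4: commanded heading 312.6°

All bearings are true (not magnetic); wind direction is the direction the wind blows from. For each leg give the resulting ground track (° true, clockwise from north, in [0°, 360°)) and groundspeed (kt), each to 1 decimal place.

Leg 1: heading 316.1°; drift -4.2° → track 311.9°, groundspeed 141.8 kt
Leg 2: heading 356.3°; drift -10.9° → track 345.4°, groundspeed 130.9 kt
Leg 3: heading 138.5°; drift +7.3° → track 145.8°, groundspeed 90.7 kt
Leg 4: heading 312.6°; drift -3.6° → track 309.0°, groundspeed 142.3 kt

Leg 1: track=311.9°, groundspeed=141.8 kt
Leg 2: track=345.4°, groundspeed=130.9 kt
Leg 3: track=145.8°, groundspeed=90.7 kt
Leg 4: track=309.0°, groundspeed=142.3 kt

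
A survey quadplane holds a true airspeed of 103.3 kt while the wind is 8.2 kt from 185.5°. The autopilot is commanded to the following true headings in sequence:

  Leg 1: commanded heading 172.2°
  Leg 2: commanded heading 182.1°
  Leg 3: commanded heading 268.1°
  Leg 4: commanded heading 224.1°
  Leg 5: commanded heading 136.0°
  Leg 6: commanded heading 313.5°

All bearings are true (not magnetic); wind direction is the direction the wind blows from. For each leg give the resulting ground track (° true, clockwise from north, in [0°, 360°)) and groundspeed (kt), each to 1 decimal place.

Leg 1: track=171.1°, groundspeed=95.3 kt
Leg 2: track=181.8°, groundspeed=95.1 kt
Leg 3: track=272.6°, groundspeed=102.6 kt
Leg 4: track=227.1°, groundspeed=97.0 kt
Leg 5: track=132.4°, groundspeed=98.2 kt
Leg 6: track=316.9°, groundspeed=108.5 kt

Leg 1: heading 172.2°; drift -1.1° → track 171.1°, groundspeed 95.3 kt
Leg 2: heading 182.1°; drift -0.3° → track 181.8°, groundspeed 95.1 kt
Leg 3: heading 268.1°; drift +4.5° → track 272.6°, groundspeed 102.6 kt
Leg 4: heading 224.1°; drift +3.0° → track 227.1°, groundspeed 97.0 kt
Leg 5: heading 136.0°; drift -3.6° → track 132.4°, groundspeed 98.2 kt
Leg 6: heading 313.5°; drift +3.4° → track 316.9°, groundspeed 108.5 kt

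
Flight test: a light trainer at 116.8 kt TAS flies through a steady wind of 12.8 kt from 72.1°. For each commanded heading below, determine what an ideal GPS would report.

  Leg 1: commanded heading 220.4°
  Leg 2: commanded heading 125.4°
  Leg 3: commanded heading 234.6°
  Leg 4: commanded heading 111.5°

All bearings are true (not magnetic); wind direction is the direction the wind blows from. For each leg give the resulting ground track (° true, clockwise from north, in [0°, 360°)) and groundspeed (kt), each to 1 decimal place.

Leg 1: track=223.4°, groundspeed=127.9 kt
Leg 2: track=130.8°, groundspeed=109.6 kt
Leg 3: track=236.3°, groundspeed=129.1 kt
Leg 4: track=115.8°, groundspeed=107.2 kt

Leg 1: heading 220.4°; drift +3.0° → track 223.4°, groundspeed 127.9 kt
Leg 2: heading 125.4°; drift +5.4° → track 130.8°, groundspeed 109.6 kt
Leg 3: heading 234.6°; drift +1.7° → track 236.3°, groundspeed 129.1 kt
Leg 4: heading 111.5°; drift +4.3° → track 115.8°, groundspeed 107.2 kt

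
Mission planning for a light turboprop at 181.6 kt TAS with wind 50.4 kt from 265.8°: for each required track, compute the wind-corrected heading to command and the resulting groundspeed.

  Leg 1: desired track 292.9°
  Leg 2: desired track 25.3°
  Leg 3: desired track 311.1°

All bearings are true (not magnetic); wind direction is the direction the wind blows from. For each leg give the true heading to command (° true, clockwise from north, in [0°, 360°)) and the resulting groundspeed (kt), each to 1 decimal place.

Leg 1: heading=285.6°, groundspeed=135.3 kt
Leg 2: heading=11.3°, groundspeed=201.0 kt
Leg 3: heading=299.7°, groundspeed=142.6 kt

Leg 1: desired track 292.9°; wind correction -7.3° → command heading 285.6°, groundspeed 135.3 kt
Leg 2: desired track 25.3°; wind correction -14.0° → command heading 11.3°, groundspeed 201.0 kt
Leg 3: desired track 311.1°; wind correction -11.4° → command heading 299.7°, groundspeed 142.6 kt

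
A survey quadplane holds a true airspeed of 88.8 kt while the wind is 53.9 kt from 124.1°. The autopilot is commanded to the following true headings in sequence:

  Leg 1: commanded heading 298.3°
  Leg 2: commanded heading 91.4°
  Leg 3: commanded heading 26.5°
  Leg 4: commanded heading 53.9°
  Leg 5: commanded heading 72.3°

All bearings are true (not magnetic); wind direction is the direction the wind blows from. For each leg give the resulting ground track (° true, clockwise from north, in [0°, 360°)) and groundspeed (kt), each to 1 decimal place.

Leg 1: heading 298.3°; drift +2.2° → track 300.5°, groundspeed 142.5 kt
Leg 2: heading 91.4°; drift -33.8° → track 57.6°, groundspeed 52.3 kt
Leg 3: heading 26.5°; drift -29.1° → track 357.4°, groundspeed 109.8 kt
Leg 4: heading 53.9°; drift -35.7° → track 18.2°, groundspeed 86.9 kt
Leg 5: heading 72.3°; drift -37.4° → track 34.9°, groundspeed 69.8 kt

Leg 1: track=300.5°, groundspeed=142.5 kt
Leg 2: track=57.6°, groundspeed=52.3 kt
Leg 3: track=357.4°, groundspeed=109.8 kt
Leg 4: track=18.2°, groundspeed=86.9 kt
Leg 5: track=34.9°, groundspeed=69.8 kt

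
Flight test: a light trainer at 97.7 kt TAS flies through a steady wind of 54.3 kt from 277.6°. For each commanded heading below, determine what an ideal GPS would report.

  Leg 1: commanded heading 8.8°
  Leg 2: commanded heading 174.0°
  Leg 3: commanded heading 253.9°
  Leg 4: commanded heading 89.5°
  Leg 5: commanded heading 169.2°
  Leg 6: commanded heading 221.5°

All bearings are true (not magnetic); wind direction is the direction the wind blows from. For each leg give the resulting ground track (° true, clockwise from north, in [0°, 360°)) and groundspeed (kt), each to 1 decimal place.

Leg 1: track=37.6°, groundspeed=112.8 kt
Leg 2: track=148.5°, groundspeed=122.4 kt
Leg 3: track=229.4°, groundspeed=52.7 kt
Leg 4: track=92.4°, groundspeed=151.7 kt
Leg 5: track=145.0°, groundspeed=125.9 kt
Leg 6: track=187.7°, groundspeed=81.1 kt

Leg 1: heading 8.8°; drift +28.8° → track 37.6°, groundspeed 112.8 kt
Leg 2: heading 174.0°; drift -25.5° → track 148.5°, groundspeed 122.4 kt
Leg 3: heading 253.9°; drift -24.5° → track 229.4°, groundspeed 52.7 kt
Leg 4: heading 89.5°; drift +2.9° → track 92.4°, groundspeed 151.7 kt
Leg 5: heading 169.2°; drift -24.2° → track 145.0°, groundspeed 125.9 kt
Leg 6: heading 221.5°; drift -33.8° → track 187.7°, groundspeed 81.1 kt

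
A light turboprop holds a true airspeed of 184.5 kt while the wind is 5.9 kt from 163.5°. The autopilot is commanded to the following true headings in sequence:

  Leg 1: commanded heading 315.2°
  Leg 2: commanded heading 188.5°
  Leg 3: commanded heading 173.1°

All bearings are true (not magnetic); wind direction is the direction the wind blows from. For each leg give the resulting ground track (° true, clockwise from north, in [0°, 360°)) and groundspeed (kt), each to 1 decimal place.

Leg 1: track=316.0°, groundspeed=189.7 kt
Leg 2: track=189.3°, groundspeed=179.2 kt
Leg 3: track=173.4°, groundspeed=178.7 kt

Leg 1: heading 315.2°; drift +0.8° → track 316.0°, groundspeed 189.7 kt
Leg 2: heading 188.5°; drift +0.8° → track 189.3°, groundspeed 179.2 kt
Leg 3: heading 173.1°; drift +0.3° → track 173.4°, groundspeed 178.7 kt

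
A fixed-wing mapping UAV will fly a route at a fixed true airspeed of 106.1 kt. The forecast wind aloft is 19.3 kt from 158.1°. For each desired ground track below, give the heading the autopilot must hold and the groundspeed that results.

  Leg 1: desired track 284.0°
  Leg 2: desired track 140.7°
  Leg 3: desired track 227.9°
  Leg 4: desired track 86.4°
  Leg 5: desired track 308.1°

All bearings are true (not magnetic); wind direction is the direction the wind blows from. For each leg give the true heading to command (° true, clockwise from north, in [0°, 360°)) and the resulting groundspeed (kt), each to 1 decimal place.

Leg 1: heading=275.5°, groundspeed=116.3 kt
Leg 2: heading=143.8°, groundspeed=87.5 kt
Leg 3: heading=218.1°, groundspeed=97.9 kt
Leg 4: heading=96.3°, groundspeed=98.4 kt
Leg 5: heading=302.9°, groundspeed=122.4 kt

Leg 1: desired track 284.0°; wind correction -8.5° → command heading 275.5°, groundspeed 116.3 kt
Leg 2: desired track 140.7°; wind correction +3.1° → command heading 143.8°, groundspeed 87.5 kt
Leg 3: desired track 227.9°; wind correction -9.8° → command heading 218.1°, groundspeed 97.9 kt
Leg 4: desired track 86.4°; wind correction +9.9° → command heading 96.3°, groundspeed 98.4 kt
Leg 5: desired track 308.1°; wind correction -5.2° → command heading 302.9°, groundspeed 122.4 kt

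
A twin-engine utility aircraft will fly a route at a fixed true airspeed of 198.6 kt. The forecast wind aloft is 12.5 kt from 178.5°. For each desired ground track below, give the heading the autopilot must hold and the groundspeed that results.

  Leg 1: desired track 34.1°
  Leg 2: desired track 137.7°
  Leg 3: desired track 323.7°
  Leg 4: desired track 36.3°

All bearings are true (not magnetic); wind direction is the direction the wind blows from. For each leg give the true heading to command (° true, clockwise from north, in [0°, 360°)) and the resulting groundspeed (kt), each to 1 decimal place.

Leg 1: heading=36.2°, groundspeed=208.6 kt
Leg 2: heading=140.1°, groundspeed=189.0 kt
Leg 3: heading=321.6°, groundspeed=208.7 kt
Leg 4: heading=38.5°, groundspeed=208.3 kt

Leg 1: desired track 34.1°; wind correction +2.1° → command heading 36.2°, groundspeed 208.6 kt
Leg 2: desired track 137.7°; wind correction +2.4° → command heading 140.1°, groundspeed 189.0 kt
Leg 3: desired track 323.7°; wind correction -2.1° → command heading 321.6°, groundspeed 208.7 kt
Leg 4: desired track 36.3°; wind correction +2.2° → command heading 38.5°, groundspeed 208.3 kt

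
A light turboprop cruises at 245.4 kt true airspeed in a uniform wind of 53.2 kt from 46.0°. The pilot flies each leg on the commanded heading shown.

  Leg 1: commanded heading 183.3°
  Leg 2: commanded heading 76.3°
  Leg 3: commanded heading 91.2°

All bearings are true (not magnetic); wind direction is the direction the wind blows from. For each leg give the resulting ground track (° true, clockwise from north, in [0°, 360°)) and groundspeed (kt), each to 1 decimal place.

Leg 1: heading 183.3°; drift +7.2° → track 190.5°, groundspeed 286.8 kt
Leg 2: heading 76.3°; drift +7.7° → track 84.0°, groundspeed 201.3 kt
Leg 3: heading 91.2°; drift +10.3° → track 101.5°, groundspeed 211.3 kt

Leg 1: track=190.5°, groundspeed=286.8 kt
Leg 2: track=84.0°, groundspeed=201.3 kt
Leg 3: track=101.5°, groundspeed=211.3 kt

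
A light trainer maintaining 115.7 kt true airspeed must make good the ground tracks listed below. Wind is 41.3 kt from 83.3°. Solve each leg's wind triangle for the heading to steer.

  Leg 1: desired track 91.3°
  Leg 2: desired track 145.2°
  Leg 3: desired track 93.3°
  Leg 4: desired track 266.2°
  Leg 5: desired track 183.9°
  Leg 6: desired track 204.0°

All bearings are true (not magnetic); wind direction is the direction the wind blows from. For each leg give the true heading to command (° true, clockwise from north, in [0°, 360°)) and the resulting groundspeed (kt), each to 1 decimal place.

Leg 1: heading=88.5°, groundspeed=74.7 kt
Leg 2: heading=126.8°, groundspeed=90.4 kt
Leg 3: heading=89.7°, groundspeed=74.8 kt
Leg 4: heading=267.2°, groundspeed=156.9 kt
Leg 5: heading=163.4°, groundspeed=115.9 kt
Leg 6: heading=186.1°, groundspeed=131.2 kt

Leg 1: desired track 91.3°; wind correction -2.8° → command heading 88.5°, groundspeed 74.7 kt
Leg 2: desired track 145.2°; wind correction -18.4° → command heading 126.8°, groundspeed 90.4 kt
Leg 3: desired track 93.3°; wind correction -3.6° → command heading 89.7°, groundspeed 74.8 kt
Leg 4: desired track 266.2°; wind correction +1.0° → command heading 267.2°, groundspeed 156.9 kt
Leg 5: desired track 183.9°; wind correction -20.5° → command heading 163.4°, groundspeed 115.9 kt
Leg 6: desired track 204.0°; wind correction -17.9° → command heading 186.1°, groundspeed 131.2 kt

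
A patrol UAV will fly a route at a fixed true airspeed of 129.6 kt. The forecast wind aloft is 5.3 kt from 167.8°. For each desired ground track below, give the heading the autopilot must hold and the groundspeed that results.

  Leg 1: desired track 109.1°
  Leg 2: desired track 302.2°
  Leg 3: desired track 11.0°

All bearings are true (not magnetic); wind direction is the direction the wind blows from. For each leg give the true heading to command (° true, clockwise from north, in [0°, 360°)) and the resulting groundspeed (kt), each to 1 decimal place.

Leg 1: heading=111.1°, groundspeed=126.8 kt
Leg 2: heading=300.5°, groundspeed=133.3 kt
Leg 3: heading=11.9°, groundspeed=134.5 kt

Leg 1: desired track 109.1°; wind correction +2.0° → command heading 111.1°, groundspeed 126.8 kt
Leg 2: desired track 302.2°; wind correction -1.7° → command heading 300.5°, groundspeed 133.3 kt
Leg 3: desired track 11.0°; wind correction +0.9° → command heading 11.9°, groundspeed 134.5 kt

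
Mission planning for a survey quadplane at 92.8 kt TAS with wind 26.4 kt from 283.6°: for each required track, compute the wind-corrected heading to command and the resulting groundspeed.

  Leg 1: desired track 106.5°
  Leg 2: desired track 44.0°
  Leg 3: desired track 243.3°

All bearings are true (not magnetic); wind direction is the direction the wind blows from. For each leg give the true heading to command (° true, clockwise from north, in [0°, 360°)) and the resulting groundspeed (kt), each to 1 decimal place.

Leg 1: desired track 106.5°; wind correction +0.8° → command heading 107.3°, groundspeed 119.2 kt
Leg 2: desired track 44.0°; wind correction -14.2° → command heading 29.8°, groundspeed 103.3 kt
Leg 3: desired track 243.3°; wind correction +10.6° → command heading 253.9°, groundspeed 71.1 kt

Leg 1: heading=107.3°, groundspeed=119.2 kt
Leg 2: heading=29.8°, groundspeed=103.3 kt
Leg 3: heading=253.9°, groundspeed=71.1 kt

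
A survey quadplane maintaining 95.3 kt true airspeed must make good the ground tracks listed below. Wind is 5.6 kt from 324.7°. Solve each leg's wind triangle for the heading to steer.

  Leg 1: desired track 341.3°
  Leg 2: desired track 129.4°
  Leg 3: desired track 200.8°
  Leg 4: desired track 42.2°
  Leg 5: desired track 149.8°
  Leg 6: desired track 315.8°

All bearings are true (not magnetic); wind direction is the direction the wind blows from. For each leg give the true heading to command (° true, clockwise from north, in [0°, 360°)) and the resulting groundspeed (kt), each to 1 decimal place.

Leg 1: desired track 341.3°; wind correction -1.0° → command heading 340.3°, groundspeed 89.9 kt
Leg 2: desired track 129.4°; wind correction -0.9° → command heading 128.5°, groundspeed 100.7 kt
Leg 3: desired track 200.8°; wind correction +2.8° → command heading 203.6°, groundspeed 98.3 kt
Leg 4: desired track 42.2°; wind correction -3.3° → command heading 38.9°, groundspeed 93.9 kt
Leg 5: desired track 149.8°; wind correction +0.3° → command heading 150.1°, groundspeed 100.9 kt
Leg 6: desired track 315.8°; wind correction +0.5° → command heading 316.3°, groundspeed 89.8 kt

Leg 1: heading=340.3°, groundspeed=89.9 kt
Leg 2: heading=128.5°, groundspeed=100.7 kt
Leg 3: heading=203.6°, groundspeed=98.3 kt
Leg 4: heading=38.9°, groundspeed=93.9 kt
Leg 5: heading=150.1°, groundspeed=100.9 kt
Leg 6: heading=316.3°, groundspeed=89.8 kt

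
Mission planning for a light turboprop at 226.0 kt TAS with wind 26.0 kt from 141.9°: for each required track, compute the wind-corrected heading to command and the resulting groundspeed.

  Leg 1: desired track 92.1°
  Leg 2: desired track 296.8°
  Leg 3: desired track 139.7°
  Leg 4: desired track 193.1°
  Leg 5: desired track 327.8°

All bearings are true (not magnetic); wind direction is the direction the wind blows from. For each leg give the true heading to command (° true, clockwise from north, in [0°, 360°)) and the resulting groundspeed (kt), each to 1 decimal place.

Leg 1: heading=97.1°, groundspeed=208.3 kt
Leg 2: heading=294.0°, groundspeed=249.3 kt
Leg 3: heading=140.0°, groundspeed=200.0 kt
Leg 4: heading=188.0°, groundspeed=208.8 kt
Leg 5: heading=328.5°, groundspeed=251.8 kt

Leg 1: desired track 92.1°; wind correction +5.0° → command heading 97.1°, groundspeed 208.3 kt
Leg 2: desired track 296.8°; wind correction -2.8° → command heading 294.0°, groundspeed 249.3 kt
Leg 3: desired track 139.7°; wind correction +0.3° → command heading 140.0°, groundspeed 200.0 kt
Leg 4: desired track 193.1°; wind correction -5.1° → command heading 188.0°, groundspeed 208.8 kt
Leg 5: desired track 327.8°; wind correction +0.7° → command heading 328.5°, groundspeed 251.8 kt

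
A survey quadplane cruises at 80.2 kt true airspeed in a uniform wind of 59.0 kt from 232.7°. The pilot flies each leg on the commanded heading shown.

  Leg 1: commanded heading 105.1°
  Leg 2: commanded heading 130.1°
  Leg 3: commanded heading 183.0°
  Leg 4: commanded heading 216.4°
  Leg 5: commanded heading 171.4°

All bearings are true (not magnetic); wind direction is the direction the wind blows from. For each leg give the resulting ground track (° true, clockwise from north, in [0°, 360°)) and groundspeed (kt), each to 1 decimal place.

Leg 1: track=83.2°, groundspeed=125.2 kt
Leg 2: track=98.4°, groundspeed=109.4 kt
Leg 3: track=136.1°, groundspeed=61.6 kt
Leg 4: track=181.3°, groundspeed=28.8 kt
Leg 5: track=126.5°, groundspeed=73.3 kt

Leg 1: heading 105.1°; drift -21.9° → track 83.2°, groundspeed 125.2 kt
Leg 2: heading 130.1°; drift -31.7° → track 98.4°, groundspeed 109.4 kt
Leg 3: heading 183.0°; drift -46.9° → track 136.1°, groundspeed 61.6 kt
Leg 4: heading 216.4°; drift -35.1° → track 181.3°, groundspeed 28.8 kt
Leg 5: heading 171.4°; drift -44.9° → track 126.5°, groundspeed 73.3 kt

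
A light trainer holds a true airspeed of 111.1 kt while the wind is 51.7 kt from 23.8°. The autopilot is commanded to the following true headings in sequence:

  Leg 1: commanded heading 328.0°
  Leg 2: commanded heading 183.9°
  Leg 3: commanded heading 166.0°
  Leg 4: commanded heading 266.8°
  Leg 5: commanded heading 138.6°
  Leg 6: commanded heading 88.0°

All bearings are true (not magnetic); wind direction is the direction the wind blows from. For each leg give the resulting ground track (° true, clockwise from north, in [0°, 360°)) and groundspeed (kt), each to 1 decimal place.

Leg 1: track=300.5°, groundspeed=92.5 kt
Leg 2: track=190.2°, groundspeed=160.7 kt
Leg 3: track=177.8°, groundspeed=155.2 kt
Leg 4: track=247.9°, groundspeed=142.2 kt
Leg 5: track=158.1°, groundspeed=140.8 kt
Leg 6: track=115.7°, groundspeed=100.1 kt

Leg 1: heading 328.0°; drift -27.5° → track 300.5°, groundspeed 92.5 kt
Leg 2: heading 183.9°; drift +6.3° → track 190.2°, groundspeed 160.7 kt
Leg 3: heading 166.0°; drift +11.8° → track 177.8°, groundspeed 155.2 kt
Leg 4: heading 266.8°; drift -18.9° → track 247.9°, groundspeed 142.2 kt
Leg 5: heading 138.6°; drift +19.5° → track 158.1°, groundspeed 140.8 kt
Leg 6: heading 88.0°; drift +27.7° → track 115.7°, groundspeed 100.1 kt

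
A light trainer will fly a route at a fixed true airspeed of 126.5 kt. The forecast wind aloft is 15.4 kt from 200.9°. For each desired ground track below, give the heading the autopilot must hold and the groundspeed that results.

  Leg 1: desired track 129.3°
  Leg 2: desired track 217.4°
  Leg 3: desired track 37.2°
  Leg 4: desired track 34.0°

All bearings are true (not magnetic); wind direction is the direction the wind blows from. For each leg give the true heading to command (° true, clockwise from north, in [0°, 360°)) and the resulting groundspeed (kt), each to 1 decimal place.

Leg 1: heading=135.9°, groundspeed=120.8 kt
Leg 2: heading=215.4°, groundspeed=111.7 kt
Leg 3: heading=39.2°, groundspeed=141.2 kt
Leg 4: heading=35.6°, groundspeed=141.5 kt

Leg 1: desired track 129.3°; wind correction +6.6° → command heading 135.9°, groundspeed 120.8 kt
Leg 2: desired track 217.4°; wind correction -2.0° → command heading 215.4°, groundspeed 111.7 kt
Leg 3: desired track 37.2°; wind correction +2.0° → command heading 39.2°, groundspeed 141.2 kt
Leg 4: desired track 34.0°; wind correction +1.6° → command heading 35.6°, groundspeed 141.5 kt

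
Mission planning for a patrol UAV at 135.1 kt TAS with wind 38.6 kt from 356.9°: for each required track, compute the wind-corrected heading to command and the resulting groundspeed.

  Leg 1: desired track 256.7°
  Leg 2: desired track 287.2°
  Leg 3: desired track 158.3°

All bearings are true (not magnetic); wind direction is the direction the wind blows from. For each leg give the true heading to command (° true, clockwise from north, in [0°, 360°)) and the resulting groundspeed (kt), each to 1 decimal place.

Leg 1: desired track 256.7°; wind correction +16.3° → command heading 273.0°, groundspeed 136.5 kt
Leg 2: desired track 287.2°; wind correction +15.5° → command heading 302.7°, groundspeed 116.8 kt
Leg 3: desired track 158.3°; wind correction -5.2° → command heading 153.1°, groundspeed 171.1 kt

Leg 1: heading=273.0°, groundspeed=136.5 kt
Leg 2: heading=302.7°, groundspeed=116.8 kt
Leg 3: heading=153.1°, groundspeed=171.1 kt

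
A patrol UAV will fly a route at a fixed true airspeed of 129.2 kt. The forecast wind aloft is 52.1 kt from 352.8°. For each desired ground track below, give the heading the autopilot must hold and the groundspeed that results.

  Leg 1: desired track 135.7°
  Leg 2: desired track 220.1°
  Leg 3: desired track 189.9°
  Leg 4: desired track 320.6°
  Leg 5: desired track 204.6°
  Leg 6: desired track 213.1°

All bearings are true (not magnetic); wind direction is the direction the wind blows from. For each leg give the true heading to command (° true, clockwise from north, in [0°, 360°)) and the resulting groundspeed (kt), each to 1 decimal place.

Leg 1: heading=121.6°, groundspeed=166.9 kt
Leg 2: heading=237.3°, groundspeed=158.7 kt
Leg 3: heading=196.7°, groundspeed=178.1 kt
Leg 4: heading=333.0°, groundspeed=82.1 kt
Leg 5: heading=216.9°, groundspeed=170.5 kt
Leg 6: heading=228.2°, groundspeed=164.5 kt

Leg 1: desired track 135.7°; wind correction -14.1° → command heading 121.6°, groundspeed 166.9 kt
Leg 2: desired track 220.1°; wind correction +17.2° → command heading 237.3°, groundspeed 158.7 kt
Leg 3: desired track 189.9°; wind correction +6.8° → command heading 196.7°, groundspeed 178.1 kt
Leg 4: desired track 320.6°; wind correction +12.4° → command heading 333.0°, groundspeed 82.1 kt
Leg 5: desired track 204.6°; wind correction +12.3° → command heading 216.9°, groundspeed 170.5 kt
Leg 6: desired track 213.1°; wind correction +15.1° → command heading 228.2°, groundspeed 164.5 kt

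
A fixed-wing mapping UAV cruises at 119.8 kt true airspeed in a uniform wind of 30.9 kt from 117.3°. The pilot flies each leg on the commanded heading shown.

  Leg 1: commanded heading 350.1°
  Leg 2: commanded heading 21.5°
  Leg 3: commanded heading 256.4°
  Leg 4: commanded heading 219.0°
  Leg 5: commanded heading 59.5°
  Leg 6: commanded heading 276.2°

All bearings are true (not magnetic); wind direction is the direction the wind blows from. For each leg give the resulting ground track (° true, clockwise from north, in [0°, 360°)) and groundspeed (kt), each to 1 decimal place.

Leg 1: track=340.0°, groundspeed=140.7 kt
Leg 2: track=7.5°, groundspeed=126.7 kt
Leg 3: track=264.4°, groundspeed=144.6 kt
Leg 4: track=232.5°, groundspeed=129.6 kt
Leg 5: track=45.3°, groundspeed=106.6 kt
Leg 6: track=280.5°, groundspeed=149.0 kt

Leg 1: heading 350.1°; drift -10.1° → track 340.0°, groundspeed 140.7 kt
Leg 2: heading 21.5°; drift -14.0° → track 7.5°, groundspeed 126.7 kt
Leg 3: heading 256.4°; drift +8.0° → track 264.4°, groundspeed 144.6 kt
Leg 4: heading 219.0°; drift +13.5° → track 232.5°, groundspeed 129.6 kt
Leg 5: heading 59.5°; drift -14.2° → track 45.3°, groundspeed 106.6 kt
Leg 6: heading 276.2°; drift +4.3° → track 280.5°, groundspeed 149.0 kt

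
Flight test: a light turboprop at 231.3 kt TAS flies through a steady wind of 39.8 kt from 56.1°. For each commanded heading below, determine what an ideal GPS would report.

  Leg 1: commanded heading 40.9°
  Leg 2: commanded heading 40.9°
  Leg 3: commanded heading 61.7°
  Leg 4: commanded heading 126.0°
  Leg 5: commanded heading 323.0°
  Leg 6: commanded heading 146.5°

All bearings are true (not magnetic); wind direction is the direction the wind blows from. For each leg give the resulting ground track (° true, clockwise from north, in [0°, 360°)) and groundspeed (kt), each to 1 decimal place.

Leg 1: heading 40.9°; drift -3.1° → track 37.8°, groundspeed 193.2 kt
Leg 2: heading 40.9°; drift -3.1° → track 37.8°, groundspeed 193.2 kt
Leg 3: heading 61.7°; drift +1.2° → track 62.9°, groundspeed 191.7 kt
Leg 4: heading 126.0°; drift +9.7° → track 135.7°, groundspeed 220.8 kt
Leg 5: heading 323.0°; drift -9.7° → track 313.3°, groundspeed 236.8 kt
Leg 6: heading 146.5°; drift +9.8° → track 156.3°, groundspeed 235.0 kt

Leg 1: track=37.8°, groundspeed=193.2 kt
Leg 2: track=37.8°, groundspeed=193.2 kt
Leg 3: track=62.9°, groundspeed=191.7 kt
Leg 4: track=135.7°, groundspeed=220.8 kt
Leg 5: track=313.3°, groundspeed=236.8 kt
Leg 6: track=156.3°, groundspeed=235.0 kt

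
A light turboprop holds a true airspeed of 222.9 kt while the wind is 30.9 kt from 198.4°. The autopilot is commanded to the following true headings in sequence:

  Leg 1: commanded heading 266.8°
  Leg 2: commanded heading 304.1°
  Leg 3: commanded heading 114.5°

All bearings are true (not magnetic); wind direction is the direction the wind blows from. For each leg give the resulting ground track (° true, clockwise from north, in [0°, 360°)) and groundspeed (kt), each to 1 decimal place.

Leg 1: heading 266.8°; drift +7.7° → track 274.5°, groundspeed 213.5 kt
Leg 2: heading 304.1°; drift +7.3° → track 311.4°, groundspeed 233.2 kt
Leg 3: heading 114.5°; drift -8.0° → track 106.5°, groundspeed 221.8 kt

Leg 1: track=274.5°, groundspeed=213.5 kt
Leg 2: track=311.4°, groundspeed=233.2 kt
Leg 3: track=106.5°, groundspeed=221.8 kt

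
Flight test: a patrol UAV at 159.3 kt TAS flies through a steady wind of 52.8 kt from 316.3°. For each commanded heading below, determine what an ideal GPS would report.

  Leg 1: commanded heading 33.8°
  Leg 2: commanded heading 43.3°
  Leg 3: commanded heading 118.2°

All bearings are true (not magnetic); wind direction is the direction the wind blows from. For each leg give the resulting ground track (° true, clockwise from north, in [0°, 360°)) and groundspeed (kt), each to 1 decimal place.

Leg 1: heading 33.8°; drift +19.2° → track 53.0°, groundspeed 156.6 kt
Leg 2: heading 43.3°; drift +18.6° → track 61.9°, groundspeed 165.2 kt
Leg 3: heading 118.2°; drift +4.5° → track 122.7°, groundspeed 210.1 kt

Leg 1: track=53.0°, groundspeed=156.6 kt
Leg 2: track=61.9°, groundspeed=165.2 kt
Leg 3: track=122.7°, groundspeed=210.1 kt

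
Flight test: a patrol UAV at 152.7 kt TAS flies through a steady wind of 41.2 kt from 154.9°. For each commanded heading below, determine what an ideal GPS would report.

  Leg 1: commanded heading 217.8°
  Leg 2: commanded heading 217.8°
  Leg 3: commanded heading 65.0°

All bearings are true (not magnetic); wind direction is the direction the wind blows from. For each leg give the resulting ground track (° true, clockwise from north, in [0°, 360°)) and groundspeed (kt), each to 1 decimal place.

Leg 1: track=233.1°, groundspeed=138.9 kt
Leg 2: track=233.1°, groundspeed=138.9 kt
Leg 3: track=49.9°, groundspeed=158.1 kt

Leg 1: heading 217.8°; drift +15.3° → track 233.1°, groundspeed 138.9 kt
Leg 2: heading 217.8°; drift +15.3° → track 233.1°, groundspeed 138.9 kt
Leg 3: heading 65.0°; drift -15.1° → track 49.9°, groundspeed 158.1 kt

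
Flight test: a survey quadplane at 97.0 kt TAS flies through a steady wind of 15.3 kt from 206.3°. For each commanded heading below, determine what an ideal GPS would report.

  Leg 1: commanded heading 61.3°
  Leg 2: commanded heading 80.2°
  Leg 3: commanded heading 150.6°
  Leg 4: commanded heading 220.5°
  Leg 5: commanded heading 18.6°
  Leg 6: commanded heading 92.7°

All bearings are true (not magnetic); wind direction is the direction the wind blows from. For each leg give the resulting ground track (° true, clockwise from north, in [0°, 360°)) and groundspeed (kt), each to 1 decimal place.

Leg 1: heading 61.3°; drift -4.6° → track 56.7°, groundspeed 109.9 kt
Leg 2: heading 80.2°; drift -6.7° → track 73.5°, groundspeed 106.7 kt
Leg 3: heading 150.6°; drift -8.1° → track 142.5°, groundspeed 89.3 kt
Leg 4: heading 220.5°; drift +2.6° → track 223.1°, groundspeed 82.3 kt
Leg 5: heading 18.6°; drift +1.0° → track 19.6°, groundspeed 112.2 kt
Leg 6: heading 92.7°; drift -7.7° → track 85.0°, groundspeed 104.1 kt

Leg 1: track=56.7°, groundspeed=109.9 kt
Leg 2: track=73.5°, groundspeed=106.7 kt
Leg 3: track=142.5°, groundspeed=89.3 kt
Leg 4: track=223.1°, groundspeed=82.3 kt
Leg 5: track=19.6°, groundspeed=112.2 kt
Leg 6: track=85.0°, groundspeed=104.1 kt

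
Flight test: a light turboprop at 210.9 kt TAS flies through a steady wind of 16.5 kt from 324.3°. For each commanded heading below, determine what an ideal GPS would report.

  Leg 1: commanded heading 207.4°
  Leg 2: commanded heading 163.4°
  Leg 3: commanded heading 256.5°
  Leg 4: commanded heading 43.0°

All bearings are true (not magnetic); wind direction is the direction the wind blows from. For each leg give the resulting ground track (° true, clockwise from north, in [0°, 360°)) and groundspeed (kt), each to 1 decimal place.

Leg 1: track=203.5°, groundspeed=218.9 kt
Leg 2: track=162.0°, groundspeed=226.6 kt
Leg 3: track=252.2°, groundspeed=205.2 kt
Leg 4: track=47.5°, groundspeed=208.3 kt

Leg 1: heading 207.4°; drift -3.9° → track 203.5°, groundspeed 218.9 kt
Leg 2: heading 163.4°; drift -1.4° → track 162.0°, groundspeed 226.6 kt
Leg 3: heading 256.5°; drift -4.3° → track 252.2°, groundspeed 205.2 kt
Leg 4: heading 43.0°; drift +4.5° → track 47.5°, groundspeed 208.3 kt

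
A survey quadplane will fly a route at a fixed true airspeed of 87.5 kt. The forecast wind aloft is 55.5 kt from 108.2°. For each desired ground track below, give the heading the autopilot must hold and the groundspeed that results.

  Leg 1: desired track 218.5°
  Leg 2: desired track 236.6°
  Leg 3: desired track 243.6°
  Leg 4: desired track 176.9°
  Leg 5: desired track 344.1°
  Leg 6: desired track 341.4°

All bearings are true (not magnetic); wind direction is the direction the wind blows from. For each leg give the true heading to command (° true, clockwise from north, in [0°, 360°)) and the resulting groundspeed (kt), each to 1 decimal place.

Leg 1: heading=182.0°, groundspeed=89.6 kt
Leg 2: heading=206.8°, groundspeed=110.4 kt
Leg 3: heading=217.2°, groundspeed=117.9 kt
Leg 4: heading=140.7°, groundspeed=50.4 kt
Leg 5: heading=15.8°, groundspeed=105.6 kt
Leg 6: heading=11.9°, groundspeed=108.6 kt

Leg 1: desired track 218.5°; wind correction -36.5° → command heading 182.0°, groundspeed 89.6 kt
Leg 2: desired track 236.6°; wind correction -29.8° → command heading 206.8°, groundspeed 110.4 kt
Leg 3: desired track 243.6°; wind correction -26.4° → command heading 217.2°, groundspeed 117.9 kt
Leg 4: desired track 176.9°; wind correction -36.2° → command heading 140.7°, groundspeed 50.4 kt
Leg 5: desired track 344.1°; wind correction +31.7° → command heading 15.8°, groundspeed 105.6 kt
Leg 6: desired track 341.4°; wind correction +30.5° → command heading 11.9°, groundspeed 108.6 kt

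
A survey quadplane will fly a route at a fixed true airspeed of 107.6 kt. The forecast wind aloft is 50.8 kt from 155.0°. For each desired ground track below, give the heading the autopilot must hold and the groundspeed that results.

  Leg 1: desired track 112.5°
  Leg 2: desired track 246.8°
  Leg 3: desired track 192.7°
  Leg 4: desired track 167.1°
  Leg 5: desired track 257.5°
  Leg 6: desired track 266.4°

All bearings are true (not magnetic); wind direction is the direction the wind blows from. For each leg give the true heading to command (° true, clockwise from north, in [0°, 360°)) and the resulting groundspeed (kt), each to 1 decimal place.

Leg 1: heading=131.1°, groundspeed=64.5 kt
Leg 2: heading=218.6°, groundspeed=96.5 kt
Leg 3: heading=175.9°, groundspeed=62.8 kt
Leg 4: heading=161.4°, groundspeed=57.4 kt
Leg 5: heading=230.1°, groundspeed=106.5 kt
Leg 6: heading=240.3°, groundspeed=115.2 kt

Leg 1: desired track 112.5°; wind correction +18.6° → command heading 131.1°, groundspeed 64.5 kt
Leg 2: desired track 246.8°; wind correction -28.2° → command heading 218.6°, groundspeed 96.5 kt
Leg 3: desired track 192.7°; wind correction -16.8° → command heading 175.9°, groundspeed 62.8 kt
Leg 4: desired track 167.1°; wind correction -5.7° → command heading 161.4°, groundspeed 57.4 kt
Leg 5: desired track 257.5°; wind correction -27.4° → command heading 230.1°, groundspeed 106.5 kt
Leg 6: desired track 266.4°; wind correction -26.1° → command heading 240.3°, groundspeed 115.2 kt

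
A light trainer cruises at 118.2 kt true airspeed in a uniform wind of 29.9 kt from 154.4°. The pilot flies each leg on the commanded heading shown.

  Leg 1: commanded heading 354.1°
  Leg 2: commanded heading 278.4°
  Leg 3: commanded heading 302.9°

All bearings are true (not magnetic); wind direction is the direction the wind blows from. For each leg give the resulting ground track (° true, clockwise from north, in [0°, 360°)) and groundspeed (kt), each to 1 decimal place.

Leg 1: heading 354.1°; drift -3.9° → track 350.2°, groundspeed 146.7 kt
Leg 2: heading 278.4°; drift +10.4° → track 288.8°, groundspeed 137.2 kt
Leg 3: heading 302.9°; drift +6.2° → track 309.1°, groundspeed 144.5 kt

Leg 1: track=350.2°, groundspeed=146.7 kt
Leg 2: track=288.8°, groundspeed=137.2 kt
Leg 3: track=309.1°, groundspeed=144.5 kt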